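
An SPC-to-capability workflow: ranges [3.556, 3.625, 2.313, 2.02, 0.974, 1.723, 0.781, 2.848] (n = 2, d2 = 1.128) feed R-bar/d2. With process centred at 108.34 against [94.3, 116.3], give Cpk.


R_bar = (3.556 + 3.625 + 2.313 + 2.02 + 0.974 + 1.723 + 0.781 + 2.848) / 8 = 2.23
sigma = R_bar / d2 = 2.23 / 1.128 = 1.9769504
Cp = (USL - LSL)/(6*sigma) = (116.3 - 94.3)/(6*1.9769504) = 1.8547
Cpu = (116.3 - 108.34)/(3*1.9769504) = 1.3421
Cpl = (108.34 - 94.3)/(3*1.9769504) = 2.3673
Cpk = min(Cpu, Cpl) = 1.3421

1.3421


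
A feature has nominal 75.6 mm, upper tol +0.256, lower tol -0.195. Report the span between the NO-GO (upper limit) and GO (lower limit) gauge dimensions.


GO = nominal - lower_tol (smallest hole = maximum material condition)
GO = 75.6 - 0.195 = 75.405
NO-GO = nominal + upper_tol (largest hole = least material condition)
NO-GO = 75.6 + 0.256 = 75.856
spread = NO-GO - GO = 75.856 - 75.405 = 0.4510

0.4510


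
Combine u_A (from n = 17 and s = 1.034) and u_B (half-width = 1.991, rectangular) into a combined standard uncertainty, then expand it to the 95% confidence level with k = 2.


u_A = s / sqrt(n) = 1.034 / sqrt(17) = 0.25078184
u_B = half_width / sqrt(3) = 1.991 / sqrt(3) = 1.1495044
uc = sqrt(u_A^2 + u_B^2) = sqrt(0.25078184^2 + 1.1495044^2) = 1.1765423
U = k * uc = 2 * 1.1765423
U = 2.3531

2.3531


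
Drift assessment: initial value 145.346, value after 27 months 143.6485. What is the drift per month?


rate = (v2 - v1) / months
= (143.6485 - 145.346) / 27
= -1.6975 / 27
= -0.0629

-0.0629


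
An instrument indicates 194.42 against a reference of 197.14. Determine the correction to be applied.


Correction = standard - reading
= 197.14 - 194.42
= 2.7200

2.7200


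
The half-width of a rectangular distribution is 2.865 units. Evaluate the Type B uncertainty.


u_B = half_width / sqrt(3)
u_B = 2.865 / 1.7320508
u_B = 1.6541

1.6541


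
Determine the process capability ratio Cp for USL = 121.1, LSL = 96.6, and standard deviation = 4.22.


Cp = (USL - LSL) / (6 * sigma)
= (121.1 - 96.6) / (6 * 4.22)
= 24.5000 / 25.3200
= 0.9676

0.9676


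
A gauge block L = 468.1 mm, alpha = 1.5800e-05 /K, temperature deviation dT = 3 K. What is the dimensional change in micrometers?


dL = L * alpha * dT
= 468.1 * 1.5800e-05 * 3
= 0.0221879 mm
dL_um = 0.0221879 * 1000 = 22.1879 um

22.1879


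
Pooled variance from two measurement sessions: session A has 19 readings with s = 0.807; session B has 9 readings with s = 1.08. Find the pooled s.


s_p = sqrt(((n1-1)*s1^2 + (n2-1)*s2^2) / (n1+n2-2))
numerator = (19-1)*0.807^2 + (9-1)*1.08^2 = 11.722482 + 9.3312 = 21.053682
denominator = 19 + 9 - 2 = 26
s_p^2 = 21.053682 / 26 = 0.809757
s_p = sqrt(0.809757) = 0.8999

0.8999


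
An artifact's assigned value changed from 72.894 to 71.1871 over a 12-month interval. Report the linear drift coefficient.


rate = (v2 - v1) / months
= (71.1871 - 72.894) / 12
= -1.7069 / 12
= -0.1422

-0.1422


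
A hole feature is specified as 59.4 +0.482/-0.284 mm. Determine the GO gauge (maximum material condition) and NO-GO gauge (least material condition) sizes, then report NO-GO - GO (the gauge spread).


GO = nominal - lower_tol (smallest hole = maximum material condition)
GO = 59.4 - 0.284 = 59.116
NO-GO = nominal + upper_tol (largest hole = least material condition)
NO-GO = 59.4 + 0.482 = 59.882
spread = NO-GO - GO = 59.882 - 59.116 = 0.7660

0.7660


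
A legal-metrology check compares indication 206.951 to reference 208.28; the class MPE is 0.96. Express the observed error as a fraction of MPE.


e = indication - reference = 206.951 - 208.28 = -1.3290
|e| = 1.3290
ratio = |e| / MPE = 1.3290 / 0.96
ratio = 1.3844

1.3844


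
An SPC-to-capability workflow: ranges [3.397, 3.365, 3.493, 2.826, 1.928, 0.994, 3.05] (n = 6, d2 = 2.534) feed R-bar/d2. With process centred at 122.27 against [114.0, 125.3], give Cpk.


R_bar = (3.397 + 3.365 + 3.493 + 2.826 + 1.928 + 0.994 + 3.05) / 7 = 2.7218571
sigma = R_bar / d2 = 2.7218571 / 2.534 = 1.0741346
Cp = (USL - LSL)/(6*sigma) = (125.3 - 114.0)/(6*1.0741346) = 1.7533
Cpu = (125.3 - 122.27)/(3*1.0741346) = 0.9403
Cpl = (122.27 - 114.0)/(3*1.0741346) = 2.5664
Cpk = min(Cpu, Cpl) = 0.9403

0.9403


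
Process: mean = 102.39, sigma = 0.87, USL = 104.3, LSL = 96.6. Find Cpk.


Cpu = (USL - mean) / (3*sigma) = (104.3 - 102.39) / (3*0.87) = 0.7318
Cpl = (mean - LSL) / (3*sigma) = (102.39 - 96.6) / (3*0.87) = 2.2184
Cpk = min(Cpu, Cpl) = 0.7318

0.7318


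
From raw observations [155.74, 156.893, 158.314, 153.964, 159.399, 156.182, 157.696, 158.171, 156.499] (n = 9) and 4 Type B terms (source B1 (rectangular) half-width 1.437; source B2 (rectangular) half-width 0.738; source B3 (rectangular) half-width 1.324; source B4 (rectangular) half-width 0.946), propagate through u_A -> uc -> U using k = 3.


mean = (155.74 + 156.893 + 158.314 + 153.964 + 159.399 + 156.182 + 157.696 + 158.171 + 156.499) / 9 = 156.9842222
s = sqrt(sum((x - mean)^2)/(n-1)) = 1.6229481
u_A = s / sqrt(n) = 1.6229481 / sqrt(9) = 0.5409827
u_B1 = 1.437 / sqrt(3) = 0.82965234
u_B2 = 0.738 / sqrt(3) = 0.4260845
u_B3 = 1.324 / sqrt(3) = 0.76441176
u_B4 = 0.946 / sqrt(3) = 0.54617335
uc = sqrt(0.5409827^2 + 0.82965234^2 + 0.4260845^2 + 0.76441176^2 + 0.54617335^2) = 1.4300923
U = k * uc = 3 * 1.4300923
U = 4.2903

4.2903


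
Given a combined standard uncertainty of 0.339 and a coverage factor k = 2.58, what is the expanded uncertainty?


U = k * uc
U = 2.58 * 0.339
U = 0.8746

0.8746


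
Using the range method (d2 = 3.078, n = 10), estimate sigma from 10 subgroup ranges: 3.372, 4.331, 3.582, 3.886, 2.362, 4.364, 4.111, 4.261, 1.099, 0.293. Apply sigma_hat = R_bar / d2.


R_bar = (3.372 + 4.331 + 3.582 + 3.886 + 2.362 + 4.364 + 4.111 + 4.261 + 1.099 + 0.293) / 10
R_bar = 31.661 / 10 = 3.1661
sigma_hat = R_bar / d2 = 3.1661 / 3.078 = 1.0286

1.0286


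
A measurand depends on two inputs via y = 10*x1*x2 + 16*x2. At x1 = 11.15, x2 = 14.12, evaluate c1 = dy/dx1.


y = 10*x1*x2 + 16*x2
dy/dx1 = 10*x2
Evaluate at x2 = 14.12: c1 = 10 * 14.12
c1 = 141.2000

141.2000


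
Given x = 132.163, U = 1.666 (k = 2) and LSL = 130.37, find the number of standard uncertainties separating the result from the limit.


u = U / k = 1.666 / 2 = 0.833
margin = |LSL - x| = |130.37 - 132.163| = 1.793
z = margin / u = 1.793 / 0.833
z = 2.1525

2.1525


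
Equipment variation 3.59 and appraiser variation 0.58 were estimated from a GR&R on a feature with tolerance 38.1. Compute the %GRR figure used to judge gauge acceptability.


GRR = sqrt(EV^2 + AV^2) = sqrt(3.59^2 + 0.58^2) = 3.6365506
%GRR = GRR / tol * 100 = 3.6365506 / 38.1 * 100
%GRR = 9.5448

9.5448


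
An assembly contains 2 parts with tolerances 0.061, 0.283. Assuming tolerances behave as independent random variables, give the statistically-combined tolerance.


RSS = sqrt(0.061^2 + 0.283^2)
= sqrt(0.08381)
= 0.2895

0.2895


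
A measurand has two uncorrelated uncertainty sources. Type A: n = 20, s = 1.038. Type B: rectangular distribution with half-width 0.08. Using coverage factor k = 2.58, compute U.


u_A = s / sqrt(n) = 1.038 / sqrt(20) = 0.23210386
u_B = half_width / sqrt(3) = 0.08 / sqrt(3) = 0.046188022
uc = sqrt(u_A^2 + u_B^2) = sqrt(0.23210386^2 + 0.046188022^2) = 0.23665489
U = k * uc = 2.58 * 0.23665489
U = 0.6106

0.6106


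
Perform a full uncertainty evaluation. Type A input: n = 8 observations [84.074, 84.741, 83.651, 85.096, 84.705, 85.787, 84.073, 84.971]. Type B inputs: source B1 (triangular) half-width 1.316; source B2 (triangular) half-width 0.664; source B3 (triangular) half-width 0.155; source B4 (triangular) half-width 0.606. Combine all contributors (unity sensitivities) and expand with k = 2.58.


mean = (84.074 + 84.741 + 83.651 + 85.096 + 84.705 + 85.787 + 84.073 + 84.971) / 8 = 84.63725
s = sqrt(sum((x - mean)^2)/(n-1)) = 0.68321065
u_A = s / sqrt(n) = 0.68321065 / sqrt(8) = 0.24155144
u_B1 = 1.316 / sqrt(6) = 0.53725475
u_B2 = 0.664 / sqrt(6) = 0.27107686
u_B3 = 0.155 / sqrt(6) = 0.063278485
u_B4 = 0.606 / sqrt(6) = 0.24739846
uc = sqrt(0.24155144^2 + 0.53725475^2 + 0.27107686^2 + 0.063278485^2 + 0.24739846^2) = 0.69690931
U = k * uc = 2.58 * 0.69690931
U = 1.7980

1.7980


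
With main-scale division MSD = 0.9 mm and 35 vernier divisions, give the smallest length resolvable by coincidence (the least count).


LC = MSD / n_div
= 0.9 / 35
= 0.0257

0.0257


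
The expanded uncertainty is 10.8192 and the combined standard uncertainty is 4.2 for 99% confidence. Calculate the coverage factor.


k = U / uc
k = 10.8192 / 4.2
k = 2.576

2.576


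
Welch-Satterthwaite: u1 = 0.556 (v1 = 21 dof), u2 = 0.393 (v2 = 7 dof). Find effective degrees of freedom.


uc = sqrt(u1^2 + u2^2) = sqrt(0.556^2 + 0.393^2) = 0.68087077
v_eff = uc^4 / (u1^4/v1 + u2^4/v2)
= 0.68087077^4 / (0.556^4/21 + 0.393^4/7)
= 0.21491106 / 0.0079585023
v_eff = 27.0040

27.0040


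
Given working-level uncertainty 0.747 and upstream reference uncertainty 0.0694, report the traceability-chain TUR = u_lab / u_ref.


TUR = u_lab / u_ref
= 0.747 / 0.0694
= 10.7637

10.7637


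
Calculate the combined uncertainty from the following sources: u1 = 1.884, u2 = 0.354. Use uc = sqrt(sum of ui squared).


uc = sqrt(1.884^2 + 0.354^2)
uc = sqrt(3.674772)
uc = 1.9170

1.9170


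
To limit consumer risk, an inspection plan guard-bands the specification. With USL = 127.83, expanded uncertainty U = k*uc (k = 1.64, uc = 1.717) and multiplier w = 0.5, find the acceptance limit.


U = k * uc = 1.64 * 1.717 = 2.81588
guard band g = w * U = 0.5 * 2.81588 = 1.40794
AL = USL - g = 127.83 - 1.40794
AL = 126.4221

126.4221


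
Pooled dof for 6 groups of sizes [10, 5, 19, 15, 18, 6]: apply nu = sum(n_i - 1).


nu = sum_i (n_i - 1)
nu = ((10 - 1) + (5 - 1) + (19 - 1) + (15 - 1) + (18 - 1) + (6 - 1))
nu = 9 + 4 + 18 + 14 + 17 + 5
nu = 67

67


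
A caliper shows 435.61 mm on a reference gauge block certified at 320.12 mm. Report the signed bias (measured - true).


Systematic error = measured - true
= 435.61 - 320.12
= 115.4900

115.4900


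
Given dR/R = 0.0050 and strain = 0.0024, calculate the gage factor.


GF = (dR/R) / epsilon
= 0.0050 / 0.0024
= 2.0833

2.0833


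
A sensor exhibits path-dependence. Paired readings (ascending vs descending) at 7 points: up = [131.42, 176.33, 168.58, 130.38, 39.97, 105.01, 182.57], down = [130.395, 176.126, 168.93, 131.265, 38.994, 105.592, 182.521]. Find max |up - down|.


|131.42 - 130.395| = 1.0250
|176.33 - 176.126| = 0.2040
|168.58 - 168.93| = 0.3500
|130.38 - 131.265| = 0.8850
|39.97 - 38.994| = 0.9760
|105.01 - 105.592| = 0.5820
|182.57 - 182.521| = 0.0490
hysteresis = max(diffs) = 1.0250

1.0250


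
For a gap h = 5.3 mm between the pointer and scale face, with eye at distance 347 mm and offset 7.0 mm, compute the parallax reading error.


error = h * offset / d
= 5.3 * 7.0 / 347
= 0.1069

0.1069


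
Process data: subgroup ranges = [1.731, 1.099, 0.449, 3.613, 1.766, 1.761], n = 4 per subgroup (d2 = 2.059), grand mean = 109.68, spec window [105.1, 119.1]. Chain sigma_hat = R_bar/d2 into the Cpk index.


R_bar = (1.731 + 1.099 + 0.449 + 3.613 + 1.766 + 1.761) / 6 = 1.7365
sigma = R_bar / d2 = 1.7365 / 2.059 = 0.84337057
Cp = (USL - LSL)/(6*sigma) = (119.1 - 105.1)/(6*0.84337057) = 2.7667
Cpu = (119.1 - 109.68)/(3*0.84337057) = 3.7232
Cpl = (109.68 - 105.1)/(3*0.84337057) = 1.8102
Cpk = min(Cpu, Cpl) = 1.8102

1.8102


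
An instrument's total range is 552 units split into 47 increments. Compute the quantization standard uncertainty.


resolution = range / divisions
resolution = 552 / 47 = 11.744681
u_res = resolution / (2*sqrt(3))
u_res = 11.744681 / 3.4641016
u_res = 3.3904

3.3904


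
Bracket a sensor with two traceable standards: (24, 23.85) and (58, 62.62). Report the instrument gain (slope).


slope = (y2 - y1) / (x2 - x1)
= (62.62 - 23.85) / (58 - 24)
= 38.7700 / 34
= 1.1403

1.1403


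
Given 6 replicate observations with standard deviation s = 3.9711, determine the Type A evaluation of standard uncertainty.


u_A = s / sqrt(n)
u_A = 3.9711 / sqrt(6)
u_A = 3.9711 / 2.4494897
u_A = 1.6212

1.6212


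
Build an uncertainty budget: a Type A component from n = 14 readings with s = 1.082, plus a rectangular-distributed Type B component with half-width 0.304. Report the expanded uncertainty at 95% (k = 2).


u_A = s / sqrt(n) = 1.082 / sqrt(14) = 0.28917666
u_B = half_width / sqrt(3) = 0.304 / sqrt(3) = 0.17551448
uc = sqrt(u_A^2 + u_B^2) = sqrt(0.28917666^2 + 0.17551448^2) = 0.33827278
U = k * uc = 2 * 0.33827278
U = 0.6765

0.6765


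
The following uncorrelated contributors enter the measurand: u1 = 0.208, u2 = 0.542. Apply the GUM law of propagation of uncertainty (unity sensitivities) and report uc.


uc = sqrt(0.208^2 + 0.542^2)
uc = sqrt(0.337028)
uc = 0.5805

0.5805


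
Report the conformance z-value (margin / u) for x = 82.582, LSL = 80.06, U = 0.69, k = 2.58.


u = U / k = 0.69 / 2.58 = 0.26744186
margin = |LSL - x| = |80.06 - 82.582| = 2.522
z = margin / u = 2.522 / 0.26744186
z = 9.4301

9.4301


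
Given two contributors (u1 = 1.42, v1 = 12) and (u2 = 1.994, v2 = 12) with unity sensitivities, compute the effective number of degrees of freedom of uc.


uc = sqrt(u1^2 + u2^2) = sqrt(1.42^2 + 1.994^2) = 2.4479453
v_eff = uc^4 / (u1^4/v1 + u2^4/v2)
= 2.4479453^4 / (1.42^4/12 + 1.994^4/12)
= 35.909292 / 1.6562276
v_eff = 21.6814

21.6814


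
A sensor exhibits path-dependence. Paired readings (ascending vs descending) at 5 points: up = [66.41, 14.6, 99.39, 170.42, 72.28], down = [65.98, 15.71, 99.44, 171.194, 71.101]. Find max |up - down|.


|66.41 - 65.98| = 0.4300
|14.6 - 15.71| = 1.1100
|99.39 - 99.44| = 0.0500
|170.42 - 171.194| = 0.7740
|72.28 - 71.101| = 1.1790
hysteresis = max(diffs) = 1.1790

1.1790


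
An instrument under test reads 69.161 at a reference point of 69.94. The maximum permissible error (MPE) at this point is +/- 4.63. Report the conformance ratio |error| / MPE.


e = indication - reference = 69.161 - 69.94 = -0.7790
|e| = 0.7790
ratio = |e| / MPE = 0.7790 / 4.63
ratio = 0.1683

0.1683


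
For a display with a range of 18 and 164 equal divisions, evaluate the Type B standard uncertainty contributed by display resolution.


resolution = range / divisions
resolution = 18 / 164 = 0.1097561
u_res = resolution / (2*sqrt(3))
u_res = 0.1097561 / 3.4641016
u_res = 0.0317

0.0317


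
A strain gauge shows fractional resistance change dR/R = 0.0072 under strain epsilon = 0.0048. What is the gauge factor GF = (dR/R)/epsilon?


GF = (dR/R) / epsilon
= 0.0072 / 0.0048
= 1.5000

1.5000


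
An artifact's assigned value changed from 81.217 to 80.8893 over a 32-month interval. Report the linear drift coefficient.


rate = (v2 - v1) / months
= (80.8893 - 81.217) / 32
= -0.3277 / 32
= -0.0102

-0.0102


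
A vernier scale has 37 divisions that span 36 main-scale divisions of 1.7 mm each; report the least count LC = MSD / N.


LC = MSD / n_div
= 1.7 / 37
= 0.0459

0.0459


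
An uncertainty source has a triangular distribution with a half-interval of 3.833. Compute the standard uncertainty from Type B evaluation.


u_B = half_width / sqrt(6)
u_B = 3.833 / 2.4494897
u_B = 1.5648

1.5648


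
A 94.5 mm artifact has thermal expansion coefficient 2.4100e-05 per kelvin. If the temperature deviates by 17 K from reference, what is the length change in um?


dL = L * alpha * dT
= 94.5 * 2.4100e-05 * 17
= 0.0387167 mm
dL_um = 0.0387167 * 1000 = 38.7167 um

38.7167


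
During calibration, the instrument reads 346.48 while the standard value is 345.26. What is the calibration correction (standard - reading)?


Correction = standard - reading
= 345.26 - 346.48
= -1.2200

-1.2200


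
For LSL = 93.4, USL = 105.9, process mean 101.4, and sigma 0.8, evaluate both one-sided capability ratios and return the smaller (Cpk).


Cpu = (USL - mean) / (3*sigma) = (105.9 - 101.4) / (3*0.8) = 1.8750
Cpl = (mean - LSL) / (3*sigma) = (101.4 - 93.4) / (3*0.8) = 3.3333
Cpk = min(Cpu, Cpl) = 1.8750

1.8750


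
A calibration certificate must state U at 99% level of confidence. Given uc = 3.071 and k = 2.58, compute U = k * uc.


U = k * uc
U = 2.58 * 3.071
U = 7.9232

7.9232


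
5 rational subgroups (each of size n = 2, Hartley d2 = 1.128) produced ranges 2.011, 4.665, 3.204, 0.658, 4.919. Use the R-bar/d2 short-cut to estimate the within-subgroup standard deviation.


R_bar = (2.011 + 4.665 + 3.204 + 0.658 + 4.919) / 5
R_bar = 15.457 / 5 = 3.0914
sigma_hat = R_bar / d2 = 3.0914 / 1.128 = 2.7406

2.7406


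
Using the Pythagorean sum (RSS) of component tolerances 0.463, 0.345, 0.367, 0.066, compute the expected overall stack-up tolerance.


RSS = sqrt(0.463^2 + 0.345^2 + 0.367^2 + 0.066^2)
= sqrt(0.472439)
= 0.6873

0.6873


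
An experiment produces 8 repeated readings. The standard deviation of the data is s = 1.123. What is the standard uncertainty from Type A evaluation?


u_A = s / sqrt(n)
u_A = 1.123 / sqrt(8)
u_A = 1.123 / 2.8284271
u_A = 0.3970

0.3970


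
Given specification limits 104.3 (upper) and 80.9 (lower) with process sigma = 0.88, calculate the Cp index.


Cp = (USL - LSL) / (6 * sigma)
= (104.3 - 80.9) / (6 * 0.88)
= 23.4000 / 5.2800
= 4.4318

4.4318


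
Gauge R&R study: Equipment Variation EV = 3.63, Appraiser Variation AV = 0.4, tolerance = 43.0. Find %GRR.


GRR = sqrt(EV^2 + AV^2) = sqrt(3.63^2 + 0.4^2) = 3.6519721
%GRR = GRR / tol * 100 = 3.6519721 / 43.0 * 100
%GRR = 8.4930

8.4930


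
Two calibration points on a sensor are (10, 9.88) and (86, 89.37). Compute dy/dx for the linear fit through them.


slope = (y2 - y1) / (x2 - x1)
= (89.37 - 9.88) / (86 - 10)
= 79.4900 / 76
= 1.0459

1.0459


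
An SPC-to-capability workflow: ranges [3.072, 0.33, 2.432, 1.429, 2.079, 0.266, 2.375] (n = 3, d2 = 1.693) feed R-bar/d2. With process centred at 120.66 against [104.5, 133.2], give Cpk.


R_bar = (3.072 + 0.33 + 2.432 + 1.429 + 2.079 + 0.266 + 2.375) / 7 = 1.7118571
sigma = R_bar / d2 = 1.7118571 / 1.693 = 1.0111383
Cp = (USL - LSL)/(6*sigma) = (133.2 - 104.5)/(6*1.0111383) = 4.7306
Cpu = (133.2 - 120.66)/(3*1.0111383) = 4.1340
Cpl = (120.66 - 104.5)/(3*1.0111383) = 5.3273
Cpk = min(Cpu, Cpl) = 4.1340

4.1340


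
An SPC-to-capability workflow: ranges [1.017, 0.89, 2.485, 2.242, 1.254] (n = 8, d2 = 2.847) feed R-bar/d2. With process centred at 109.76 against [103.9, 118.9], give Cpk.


R_bar = (1.017 + 0.89 + 2.485 + 2.242 + 1.254) / 5 = 1.5776
sigma = R_bar / d2 = 1.5776 / 2.847 = 0.55412715
Cp = (USL - LSL)/(6*sigma) = (118.9 - 103.9)/(6*0.55412715) = 4.5116
Cpu = (118.9 - 109.76)/(3*0.55412715) = 5.4981
Cpl = (109.76 - 103.9)/(3*0.55412715) = 3.5251
Cpk = min(Cpu, Cpl) = 3.5251

3.5251


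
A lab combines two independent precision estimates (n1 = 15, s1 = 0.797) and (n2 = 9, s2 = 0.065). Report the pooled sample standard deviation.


s_p = sqrt(((n1-1)*s1^2 + (n2-1)*s2^2) / (n1+n2-2))
numerator = (15-1)*0.797^2 + (9-1)*0.065^2 = 8.892926 + 0.0338 = 8.926726
denominator = 15 + 9 - 2 = 22
s_p^2 = 8.926726 / 22 = 0.40576027
s_p = sqrt(0.40576027) = 0.6370

0.6370


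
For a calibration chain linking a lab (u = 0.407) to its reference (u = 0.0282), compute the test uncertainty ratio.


TUR = u_lab / u_ref
= 0.407 / 0.0282
= 14.4326

14.4326


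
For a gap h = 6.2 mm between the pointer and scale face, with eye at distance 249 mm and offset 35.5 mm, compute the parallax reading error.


error = h * offset / d
= 6.2 * 35.5 / 249
= 0.8839

0.8839


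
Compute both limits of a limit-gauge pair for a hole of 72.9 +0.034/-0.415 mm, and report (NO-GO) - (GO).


GO = nominal - lower_tol (smallest hole = maximum material condition)
GO = 72.9 - 0.415 = 72.485
NO-GO = nominal + upper_tol (largest hole = least material condition)
NO-GO = 72.9 + 0.034 = 72.934
spread = NO-GO - GO = 72.934 - 72.485 = 0.4490

0.4490


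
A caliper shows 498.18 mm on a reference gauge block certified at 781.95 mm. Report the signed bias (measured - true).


Systematic error = measured - true
= 498.18 - 781.95
= -283.7700

-283.7700


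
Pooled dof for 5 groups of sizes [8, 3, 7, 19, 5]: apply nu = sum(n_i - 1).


nu = sum_i (n_i - 1)
nu = ((8 - 1) + (3 - 1) + (7 - 1) + (19 - 1) + (5 - 1))
nu = 7 + 2 + 6 + 18 + 4
nu = 37

37


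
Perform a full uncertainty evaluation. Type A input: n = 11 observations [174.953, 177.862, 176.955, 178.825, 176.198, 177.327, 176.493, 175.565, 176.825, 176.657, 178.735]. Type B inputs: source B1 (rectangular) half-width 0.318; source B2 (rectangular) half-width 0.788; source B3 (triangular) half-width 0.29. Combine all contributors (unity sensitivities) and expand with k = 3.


mean = (174.953 + 177.862 + 176.955 + 178.825 + 176.198 + 177.327 + 176.493 + 175.565 + 176.825 + 176.657 + 178.735) / 11 = 176.945
s = sqrt(sum((x - mean)^2)/(n-1)) = 1.2023949
u_A = s / sqrt(n) = 1.2023949 / sqrt(11) = 0.3625357
u_B1 = 0.318 / sqrt(3) = 0.18359739
u_B2 = 0.788 / sqrt(3) = 0.45495201
u_B3 = 0.29 / sqrt(6) = 0.118392
uc = sqrt(0.3625357^2 + 0.18359739^2 + 0.45495201^2 + 0.118392^2) = 0.62140014
U = k * uc = 3 * 0.62140014
U = 1.8642

1.8642


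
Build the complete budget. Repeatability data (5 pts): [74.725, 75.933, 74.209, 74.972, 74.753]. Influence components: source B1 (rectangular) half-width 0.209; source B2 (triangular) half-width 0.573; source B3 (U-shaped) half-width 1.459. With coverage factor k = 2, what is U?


mean = (74.725 + 75.933 + 74.209 + 74.972 + 74.753) / 5 = 74.9184
s = sqrt(sum((x - mean)^2)/(n-1)) = 0.63251387
u_A = s / sqrt(n) = 0.63251387 / sqrt(5) = 0.2828688
u_B1 = 0.209 / sqrt(3) = 0.12066621
u_B2 = 0.573 / sqrt(6) = 0.23392627
u_B3 = 1.459 / sqrt(2) = 1.0316688
uc = sqrt(0.2828688^2 + 0.12066621^2 + 0.23392627^2 + 1.0316688^2) = 1.101652
U = k * uc = 2 * 1.101652
U = 2.2033

2.2033


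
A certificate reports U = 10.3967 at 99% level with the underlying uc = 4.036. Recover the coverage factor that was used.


k = U / uc
k = 10.3967 / 4.036
k = 2.576

2.576


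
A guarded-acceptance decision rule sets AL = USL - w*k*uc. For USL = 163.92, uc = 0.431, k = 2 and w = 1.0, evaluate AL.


U = k * uc = 2 * 0.431 = 0.862
guard band g = w * U = 1.0 * 0.862 = 0.862
AL = USL - g = 163.92 - 0.862
AL = 163.0580

163.0580


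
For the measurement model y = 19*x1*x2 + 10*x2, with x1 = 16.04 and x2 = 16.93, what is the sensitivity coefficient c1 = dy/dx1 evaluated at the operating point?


y = 19*x1*x2 + 10*x2
dy/dx1 = 19*x2
Evaluate at x2 = 16.93: c1 = 19 * 16.93
c1 = 321.6700

321.6700


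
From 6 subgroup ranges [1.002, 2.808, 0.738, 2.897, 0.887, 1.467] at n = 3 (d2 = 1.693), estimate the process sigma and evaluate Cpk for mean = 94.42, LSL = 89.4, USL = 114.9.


R_bar = (1.002 + 2.808 + 0.738 + 2.897 + 0.887 + 1.467) / 6 = 1.6331667
sigma = R_bar / d2 = 1.6331667 / 1.693 = 0.96465842
Cp = (USL - LSL)/(6*sigma) = (114.9 - 89.4)/(6*0.96465842) = 4.4057
Cpu = (114.9 - 94.42)/(3*0.96465842) = 7.0768
Cpl = (94.42 - 89.4)/(3*0.96465842) = 1.7346
Cpk = min(Cpu, Cpl) = 1.7346

1.7346


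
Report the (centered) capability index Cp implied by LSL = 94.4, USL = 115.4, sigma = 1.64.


Cp = (USL - LSL) / (6 * sigma)
= (115.4 - 94.4) / (6 * 1.64)
= 21.0000 / 9.8400
= 2.1341

2.1341


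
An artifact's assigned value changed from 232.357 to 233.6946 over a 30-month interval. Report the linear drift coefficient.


rate = (v2 - v1) / months
= (233.6946 - 232.357) / 30
= 1.3376 / 30
= 0.0446

0.0446


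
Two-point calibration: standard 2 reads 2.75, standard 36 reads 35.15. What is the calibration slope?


slope = (y2 - y1) / (x2 - x1)
= (35.15 - 2.75) / (36 - 2)
= 32.4000 / 34
= 0.9529

0.9529


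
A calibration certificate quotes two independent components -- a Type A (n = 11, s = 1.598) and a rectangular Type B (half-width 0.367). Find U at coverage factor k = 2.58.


u_A = s / sqrt(n) = 1.598 / sqrt(11) = 0.48181513
u_B = half_width / sqrt(3) = 0.367 / sqrt(3) = 0.21188755
uc = sqrt(u_A^2 + u_B^2) = sqrt(0.48181513^2 + 0.21188755^2) = 0.52634794
U = k * uc = 2.58 * 0.52634794
U = 1.3580

1.3580


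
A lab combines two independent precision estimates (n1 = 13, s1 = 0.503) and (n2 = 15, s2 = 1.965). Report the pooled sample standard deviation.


s_p = sqrt(((n1-1)*s1^2 + (n2-1)*s2^2) / (n1+n2-2))
numerator = (13-1)*0.503^2 + (15-1)*1.965^2 = 3.036108 + 54.05715 = 57.093258
denominator = 13 + 15 - 2 = 26
s_p^2 = 57.093258 / 26 = 2.1958945
s_p = sqrt(2.1958945) = 1.4819

1.4819


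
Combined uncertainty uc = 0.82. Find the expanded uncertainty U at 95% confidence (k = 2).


U = k * uc
U = 2 * 0.82
U = 1.6400

1.6400


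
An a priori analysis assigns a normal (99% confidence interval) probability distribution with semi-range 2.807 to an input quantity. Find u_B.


u_B = half_width / 2.576
u_B = 2.807 / 2.576
u_B = 1.0897

1.0897


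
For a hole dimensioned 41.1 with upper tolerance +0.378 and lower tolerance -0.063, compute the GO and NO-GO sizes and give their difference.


GO = nominal - lower_tol (smallest hole = maximum material condition)
GO = 41.1 - 0.063 = 41.037
NO-GO = nominal + upper_tol (largest hole = least material condition)
NO-GO = 41.1 + 0.378 = 41.478
spread = NO-GO - GO = 41.478 - 41.037 = 0.4410

0.4410


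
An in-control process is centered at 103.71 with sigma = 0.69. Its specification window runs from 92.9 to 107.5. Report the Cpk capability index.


Cpu = (USL - mean) / (3*sigma) = (107.5 - 103.71) / (3*0.69) = 1.8309
Cpl = (mean - LSL) / (3*sigma) = (103.71 - 92.9) / (3*0.69) = 5.2222
Cpk = min(Cpu, Cpl) = 1.8309

1.8309


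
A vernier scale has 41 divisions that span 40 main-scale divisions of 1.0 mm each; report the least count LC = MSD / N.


LC = MSD / n_div
= 1.0 / 41
= 0.0244

0.0244


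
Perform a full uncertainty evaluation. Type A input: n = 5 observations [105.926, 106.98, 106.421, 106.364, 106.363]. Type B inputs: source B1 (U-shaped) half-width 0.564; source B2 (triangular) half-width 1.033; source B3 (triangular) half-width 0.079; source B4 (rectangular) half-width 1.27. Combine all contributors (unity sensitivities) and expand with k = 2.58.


mean = (105.926 + 106.98 + 106.421 + 106.364 + 106.363) / 5 = 106.4108
s = sqrt(sum((x - mean)^2)/(n-1)) = 0.37536609
u_A = s / sqrt(n) = 0.37536609 / sqrt(5) = 0.16786882
u_B1 = 0.564 / sqrt(2) = 0.39880822
u_B2 = 1.033 / sqrt(6) = 0.42172048
u_B3 = 0.079 / sqrt(6) = 0.032251615
u_B4 = 1.27 / sqrt(3) = 0.73323484
uc = sqrt(0.16786882^2 + 0.39880822^2 + 0.42172048^2 + 0.032251615^2 + 0.73323484^2) = 0.95065746
U = k * uc = 2.58 * 0.95065746
U = 2.4527

2.4527


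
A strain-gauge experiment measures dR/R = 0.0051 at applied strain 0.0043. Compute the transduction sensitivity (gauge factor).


GF = (dR/R) / epsilon
= 0.0051 / 0.0043
= 1.1860

1.1860


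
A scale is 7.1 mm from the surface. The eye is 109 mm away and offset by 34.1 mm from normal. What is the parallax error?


error = h * offset / d
= 7.1 * 34.1 / 109
= 2.2212

2.2212


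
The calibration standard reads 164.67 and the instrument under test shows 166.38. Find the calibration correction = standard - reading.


Correction = standard - reading
= 164.67 - 166.38
= -1.7100

-1.7100


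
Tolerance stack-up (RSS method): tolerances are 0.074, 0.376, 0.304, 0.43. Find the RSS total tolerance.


RSS = sqrt(0.074^2 + 0.376^2 + 0.304^2 + 0.43^2)
= sqrt(0.424168)
= 0.6513

0.6513


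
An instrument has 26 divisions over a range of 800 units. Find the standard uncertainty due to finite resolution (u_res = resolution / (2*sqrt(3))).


resolution = range / divisions
resolution = 800 / 26 = 30.769231
u_res = resolution / (2*sqrt(3))
u_res = 30.769231 / 3.4641016
u_res = 8.8823

8.8823


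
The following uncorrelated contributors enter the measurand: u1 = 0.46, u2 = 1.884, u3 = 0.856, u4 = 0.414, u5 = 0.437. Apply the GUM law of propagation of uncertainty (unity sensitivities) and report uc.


uc = sqrt(0.46^2 + 1.884^2 + 0.856^2 + 0.414^2 + 0.437^2)
uc = sqrt(4.856157)
uc = 2.2037

2.2037


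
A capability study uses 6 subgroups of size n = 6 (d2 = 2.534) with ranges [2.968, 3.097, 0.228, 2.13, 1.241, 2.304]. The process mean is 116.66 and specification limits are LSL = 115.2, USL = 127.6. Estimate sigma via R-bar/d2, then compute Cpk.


R_bar = (2.968 + 3.097 + 0.228 + 2.13 + 1.241 + 2.304) / 6 = 1.9946667
sigma = R_bar / d2 = 1.9946667 / 2.534 = 0.78716129
Cp = (USL - LSL)/(6*sigma) = (127.6 - 115.2)/(6*0.78716129) = 2.6255
Cpu = (127.6 - 116.66)/(3*0.78716129) = 4.6327
Cpl = (116.66 - 115.2)/(3*0.78716129) = 0.6183
Cpk = min(Cpu, Cpl) = 0.6183

0.6183


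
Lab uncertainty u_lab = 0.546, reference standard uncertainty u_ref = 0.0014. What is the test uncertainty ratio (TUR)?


TUR = u_lab / u_ref
= 0.546 / 0.0014
= 390.0000

390.0000


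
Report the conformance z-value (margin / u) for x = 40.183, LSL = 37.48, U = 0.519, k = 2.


u = U / k = 0.519 / 2 = 0.2595
margin = |LSL - x| = |37.48 - 40.183| = 2.703
z = margin / u = 2.703 / 0.2595
z = 10.4162

10.4162


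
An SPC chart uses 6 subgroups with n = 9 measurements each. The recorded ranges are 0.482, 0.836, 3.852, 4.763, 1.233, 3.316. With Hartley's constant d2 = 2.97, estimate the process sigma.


R_bar = (0.482 + 0.836 + 3.852 + 4.763 + 1.233 + 3.316) / 6
R_bar = 14.482 / 6 = 2.4136667
sigma_hat = R_bar / d2 = 2.4136667 / 2.97 = 0.8127

0.8127


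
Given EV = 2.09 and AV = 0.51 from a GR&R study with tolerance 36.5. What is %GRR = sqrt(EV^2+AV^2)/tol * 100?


GRR = sqrt(EV^2 + AV^2) = sqrt(2.09^2 + 0.51^2) = 2.1513252
%GRR = GRR / tol * 100 = 2.1513252 / 36.5 * 100
%GRR = 5.8940

5.8940


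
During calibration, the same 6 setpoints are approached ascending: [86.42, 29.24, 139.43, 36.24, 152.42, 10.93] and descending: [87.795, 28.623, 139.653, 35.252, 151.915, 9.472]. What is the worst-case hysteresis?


|86.42 - 87.795| = 1.3750
|29.24 - 28.623| = 0.6170
|139.43 - 139.653| = 0.2230
|36.24 - 35.252| = 0.9880
|152.42 - 151.915| = 0.5050
|10.93 - 9.472| = 1.4580
hysteresis = max(diffs) = 1.4580

1.4580


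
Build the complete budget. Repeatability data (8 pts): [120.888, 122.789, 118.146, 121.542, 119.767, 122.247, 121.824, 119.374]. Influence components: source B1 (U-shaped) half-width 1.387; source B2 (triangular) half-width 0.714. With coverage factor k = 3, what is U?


mean = (120.888 + 122.789 + 118.146 + 121.542 + 119.767 + 122.247 + 121.824 + 119.374) / 8 = 120.822125
s = sqrt(sum((x - mean)^2)/(n-1)) = 1.5945075
u_A = s / sqrt(n) = 1.5945075 / sqrt(8) = 0.56374353
u_B1 = 1.387 / sqrt(2) = 0.98075711
u_B2 = 0.714 / sqrt(6) = 0.29148928
uc = sqrt(0.56374353^2 + 0.98075711^2 + 0.29148928^2) = 1.1681855
U = k * uc = 3 * 1.1681855
U = 3.5046

3.5046


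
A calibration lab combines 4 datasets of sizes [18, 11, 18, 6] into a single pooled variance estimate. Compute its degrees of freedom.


nu = sum_i (n_i - 1)
nu = ((18 - 1) + (11 - 1) + (18 - 1) + (6 - 1))
nu = 17 + 10 + 17 + 5
nu = 49

49


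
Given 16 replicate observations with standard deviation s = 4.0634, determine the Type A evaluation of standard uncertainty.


u_A = s / sqrt(n)
u_A = 4.0634 / sqrt(16)
u_A = 4.0634 / 4
u_A = 1.0158

1.0158


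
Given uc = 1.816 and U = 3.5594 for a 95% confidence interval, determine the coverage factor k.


k = U / uc
k = 3.5594 / 1.816
k = 1.96

1.96


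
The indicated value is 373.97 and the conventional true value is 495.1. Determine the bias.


Systematic error = measured - true
= 373.97 - 495.1
= -121.1300

-121.1300


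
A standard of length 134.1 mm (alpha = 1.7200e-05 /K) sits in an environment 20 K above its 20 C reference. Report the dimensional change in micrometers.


dL = L * alpha * dT
= 134.1 * 1.7200e-05 * 20
= 0.0461304 mm
dL_um = 0.0461304 * 1000 = 46.1304 um

46.1304


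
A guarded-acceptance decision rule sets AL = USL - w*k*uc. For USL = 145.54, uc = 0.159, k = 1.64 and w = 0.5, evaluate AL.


U = k * uc = 1.64 * 0.159 = 0.26076
guard band g = w * U = 0.5 * 0.26076 = 0.13038
AL = USL - g = 145.54 - 0.13038
AL = 145.4096

145.4096


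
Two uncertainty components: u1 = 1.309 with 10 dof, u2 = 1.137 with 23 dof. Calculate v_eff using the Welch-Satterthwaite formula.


uc = sqrt(u1^2 + u2^2) = sqrt(1.309^2 + 1.137^2) = 1.7338541
v_eff = uc^4 / (u1^4/v1 + u2^4/v2)
= 1.7338541^4 / (1.309^4/10 + 1.137^4/23)
= 9.0375393 / 0.36626483
v_eff = 24.6749

24.6749


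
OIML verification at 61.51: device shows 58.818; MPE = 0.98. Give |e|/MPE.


e = indication - reference = 58.818 - 61.51 = -2.6920
|e| = 2.6920
ratio = |e| / MPE = 2.6920 / 0.98
ratio = 2.7469

2.7469


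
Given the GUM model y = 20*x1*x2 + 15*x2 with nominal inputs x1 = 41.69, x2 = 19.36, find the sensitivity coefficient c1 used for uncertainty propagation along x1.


y = 20*x1*x2 + 15*x2
dy/dx1 = 20*x2
Evaluate at x2 = 19.36: c1 = 20 * 19.36
c1 = 387.2000

387.2000


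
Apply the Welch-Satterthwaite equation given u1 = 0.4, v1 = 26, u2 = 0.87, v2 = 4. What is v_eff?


uc = sqrt(u1^2 + u2^2) = sqrt(0.4^2 + 0.87^2) = 0.95754895
v_eff = uc^4 / (u1^4/v1 + u2^4/v2)
= 0.95754895^4 / (0.4^4/26 + 0.87^4/4)
= 0.84070559 / 0.14420902
v_eff = 5.8298

5.8298


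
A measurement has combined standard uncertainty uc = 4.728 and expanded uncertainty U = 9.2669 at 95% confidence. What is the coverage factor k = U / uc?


k = U / uc
k = 9.2669 / 4.728
k = 1.96

1.96


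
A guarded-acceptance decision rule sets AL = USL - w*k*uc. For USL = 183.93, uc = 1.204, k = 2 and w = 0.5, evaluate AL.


U = k * uc = 2 * 1.204 = 2.408
guard band g = w * U = 0.5 * 2.408 = 1.204
AL = USL - g = 183.93 - 1.204
AL = 182.7260

182.7260


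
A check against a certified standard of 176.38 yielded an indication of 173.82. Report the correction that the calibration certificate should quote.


Correction = standard - reading
= 176.38 - 173.82
= 2.5600

2.5600


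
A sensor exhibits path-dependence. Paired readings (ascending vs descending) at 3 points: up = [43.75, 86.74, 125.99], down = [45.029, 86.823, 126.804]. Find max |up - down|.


|43.75 - 45.029| = 1.2790
|86.74 - 86.823| = 0.0830
|125.99 - 126.804| = 0.8140
hysteresis = max(diffs) = 1.2790

1.2790


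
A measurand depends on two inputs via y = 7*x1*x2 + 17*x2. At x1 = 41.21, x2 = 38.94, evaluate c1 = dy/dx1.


y = 7*x1*x2 + 17*x2
dy/dx1 = 7*x2
Evaluate at x2 = 38.94: c1 = 7 * 38.94
c1 = 272.5800

272.5800


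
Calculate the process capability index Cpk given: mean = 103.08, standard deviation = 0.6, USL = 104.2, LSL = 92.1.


Cpu = (USL - mean) / (3*sigma) = (104.2 - 103.08) / (3*0.6) = 0.6222
Cpl = (mean - LSL) / (3*sigma) = (103.08 - 92.1) / (3*0.6) = 6.1000
Cpk = min(Cpu, Cpl) = 0.6222

0.6222


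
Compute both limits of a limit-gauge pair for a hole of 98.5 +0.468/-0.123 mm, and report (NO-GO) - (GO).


GO = nominal - lower_tol (smallest hole = maximum material condition)
GO = 98.5 - 0.123 = 98.377
NO-GO = nominal + upper_tol (largest hole = least material condition)
NO-GO = 98.5 + 0.468 = 98.968
spread = NO-GO - GO = 98.968 - 98.377 = 0.5910

0.5910


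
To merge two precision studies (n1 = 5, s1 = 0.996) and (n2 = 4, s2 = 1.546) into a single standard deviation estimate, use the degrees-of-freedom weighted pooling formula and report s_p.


s_p = sqrt(((n1-1)*s1^2 + (n2-1)*s2^2) / (n1+n2-2))
numerator = (5-1)*0.996^2 + (4-1)*1.546^2 = 3.968064 + 7.170348 = 11.138412
denominator = 5 + 4 - 2 = 7
s_p^2 = 11.138412 / 7 = 1.5912017
s_p = sqrt(1.5912017) = 1.2614

1.2614


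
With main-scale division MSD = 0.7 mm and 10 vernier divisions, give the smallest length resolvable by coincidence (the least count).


LC = MSD / n_div
= 0.7 / 10
= 0.0700

0.0700


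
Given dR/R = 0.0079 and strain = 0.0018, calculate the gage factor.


GF = (dR/R) / epsilon
= 0.0079 / 0.0018
= 4.3889

4.3889


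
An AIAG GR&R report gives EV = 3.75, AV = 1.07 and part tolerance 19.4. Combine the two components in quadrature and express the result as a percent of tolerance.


GRR = sqrt(EV^2 + AV^2) = sqrt(3.75^2 + 1.07^2) = 3.8996667
%GRR = GRR / tol * 100 = 3.8996667 / 19.4 * 100
%GRR = 20.1014

20.1014


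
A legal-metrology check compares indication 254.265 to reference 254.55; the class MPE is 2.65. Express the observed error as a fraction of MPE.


e = indication - reference = 254.265 - 254.55 = -0.2850
|e| = 0.2850
ratio = |e| / MPE = 0.2850 / 2.65
ratio = 0.1075

0.1075


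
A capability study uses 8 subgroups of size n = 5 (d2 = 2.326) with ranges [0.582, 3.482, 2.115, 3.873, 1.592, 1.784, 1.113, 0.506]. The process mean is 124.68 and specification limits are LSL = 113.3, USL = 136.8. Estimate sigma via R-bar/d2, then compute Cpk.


R_bar = (0.582 + 3.482 + 2.115 + 3.873 + 1.592 + 1.784 + 1.113 + 0.506) / 8 = 1.880875
sigma = R_bar / d2 = 1.880875 / 2.326 = 0.8086307
Cp = (USL - LSL)/(6*sigma) = (136.8 - 113.3)/(6*0.8086307) = 4.8436
Cpu = (136.8 - 124.68)/(3*0.8086307) = 4.9961
Cpl = (124.68 - 113.3)/(3*0.8086307) = 4.6911
Cpk = min(Cpu, Cpl) = 4.6911

4.6911


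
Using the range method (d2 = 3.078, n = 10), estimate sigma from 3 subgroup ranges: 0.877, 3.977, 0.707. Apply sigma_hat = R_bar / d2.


R_bar = (0.877 + 3.977 + 0.707) / 3
R_bar = 5.561 / 3 = 1.8536667
sigma_hat = R_bar / d2 = 1.8536667 / 3.078 = 0.6022

0.6022


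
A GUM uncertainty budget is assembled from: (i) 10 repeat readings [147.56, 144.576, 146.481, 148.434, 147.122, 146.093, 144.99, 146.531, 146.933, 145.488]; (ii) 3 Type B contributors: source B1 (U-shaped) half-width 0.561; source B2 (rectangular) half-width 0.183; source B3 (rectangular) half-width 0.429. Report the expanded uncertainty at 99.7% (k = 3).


mean = (147.56 + 144.576 + 146.481 + 148.434 + 147.122 + 146.093 + 144.99 + 146.531 + 146.933 + 145.488) / 10 = 146.4208
s = sqrt(sum((x - mean)^2)/(n-1)) = 1.1807998
u_A = s / sqrt(n) = 1.1807998 / sqrt(10) = 0.37340168
u_B1 = 0.561 / sqrt(2) = 0.3966869
u_B2 = 0.183 / sqrt(3) = 0.1056551
u_B3 = 0.429 / sqrt(3) = 0.24768327
uc = sqrt(0.37340168^2 + 0.3966869^2 + 0.1056551^2 + 0.24768327^2) = 0.60770002
U = k * uc = 3 * 0.60770002
U = 1.8231

1.8231


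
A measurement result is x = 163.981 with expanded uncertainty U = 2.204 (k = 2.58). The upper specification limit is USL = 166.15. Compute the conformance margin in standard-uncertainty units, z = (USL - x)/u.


u = U / k = 2.204 / 2.58 = 0.85426357
margin = |USL - x| = |166.15 - 163.981| = 2.169
z = margin / u = 2.169 / 0.85426357
z = 2.5390

2.5390


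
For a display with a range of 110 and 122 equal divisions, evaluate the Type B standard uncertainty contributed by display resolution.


resolution = range / divisions
resolution = 110 / 122 = 0.90163934
u_res = resolution / (2*sqrt(3))
u_res = 0.90163934 / 3.4641016
u_res = 0.2603

0.2603


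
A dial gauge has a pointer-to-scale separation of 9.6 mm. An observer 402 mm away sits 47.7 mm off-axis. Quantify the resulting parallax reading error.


error = h * offset / d
= 9.6 * 47.7 / 402
= 1.1391

1.1391


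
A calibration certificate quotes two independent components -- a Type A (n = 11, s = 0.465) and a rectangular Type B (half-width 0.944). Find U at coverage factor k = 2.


u_A = s / sqrt(n) = 0.465 / sqrt(11) = 0.14020278
u_B = half_width / sqrt(3) = 0.944 / sqrt(3) = 0.54501865
uc = sqrt(u_A^2 + u_B^2) = sqrt(0.14020278^2 + 0.54501865^2) = 0.56276296
U = k * uc = 2 * 0.56276296
U = 1.1255

1.1255


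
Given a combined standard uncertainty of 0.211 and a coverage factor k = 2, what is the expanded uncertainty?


U = k * uc
U = 2 * 0.211
U = 0.4220

0.4220


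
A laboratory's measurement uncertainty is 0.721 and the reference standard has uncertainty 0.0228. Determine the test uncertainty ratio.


TUR = u_lab / u_ref
= 0.721 / 0.0228
= 31.6228

31.6228
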